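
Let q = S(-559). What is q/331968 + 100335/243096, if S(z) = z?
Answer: 15188699/36950592 ≈ 0.41105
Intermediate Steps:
q = -559
q/331968 + 100335/243096 = -559/331968 + 100335/243096 = -559*1/331968 + 100335*(1/243096) = -43/25536 + 33445/81032 = 15188699/36950592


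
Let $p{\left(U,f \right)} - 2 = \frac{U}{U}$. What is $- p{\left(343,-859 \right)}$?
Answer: $-3$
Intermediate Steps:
$p{\left(U,f \right)} = 3$ ($p{\left(U,f \right)} = 2 + \frac{U}{U} = 2 + 1 = 3$)
$- p{\left(343,-859 \right)} = \left(-1\right) 3 = -3$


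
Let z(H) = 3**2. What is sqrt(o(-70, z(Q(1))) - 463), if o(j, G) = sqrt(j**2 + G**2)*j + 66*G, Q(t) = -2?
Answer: sqrt(131 - 70*sqrt(4981)) ≈ 69.349*I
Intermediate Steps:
z(H) = 9
o(j, G) = 66*G + j*sqrt(G**2 + j**2) (o(j, G) = sqrt(G**2 + j**2)*j + 66*G = j*sqrt(G**2 + j**2) + 66*G = 66*G + j*sqrt(G**2 + j**2))
sqrt(o(-70, z(Q(1))) - 463) = sqrt((66*9 - 70*sqrt(9**2 + (-70)**2)) - 463) = sqrt((594 - 70*sqrt(81 + 4900)) - 463) = sqrt((594 - 70*sqrt(4981)) - 463) = sqrt(131 - 70*sqrt(4981))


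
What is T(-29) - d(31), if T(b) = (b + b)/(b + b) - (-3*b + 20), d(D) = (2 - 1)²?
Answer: -107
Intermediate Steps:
d(D) = 1 (d(D) = 1² = 1)
T(b) = -19 + 3*b (T(b) = (2*b)/((2*b)) - (20 - 3*b) = (2*b)*(1/(2*b)) + (-20 + 3*b) = 1 + (-20 + 3*b) = -19 + 3*b)
T(-29) - d(31) = (-19 + 3*(-29)) - 1*1 = (-19 - 87) - 1 = -106 - 1 = -107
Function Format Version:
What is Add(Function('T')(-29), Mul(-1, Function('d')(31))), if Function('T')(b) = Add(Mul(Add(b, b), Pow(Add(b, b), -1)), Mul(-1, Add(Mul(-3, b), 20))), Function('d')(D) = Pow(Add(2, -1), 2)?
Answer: -107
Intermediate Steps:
Function('d')(D) = 1 (Function('d')(D) = Pow(1, 2) = 1)
Function('T')(b) = Add(-19, Mul(3, b)) (Function('T')(b) = Add(Mul(Mul(2, b), Pow(Mul(2, b), -1)), Mul(-1, Add(20, Mul(-3, b)))) = Add(Mul(Mul(2, b), Mul(Rational(1, 2), Pow(b, -1))), Add(-20, Mul(3, b))) = Add(1, Add(-20, Mul(3, b))) = Add(-19, Mul(3, b)))
Add(Function('T')(-29), Mul(-1, Function('d')(31))) = Add(Add(-19, Mul(3, -29)), Mul(-1, 1)) = Add(Add(-19, -87), -1) = Add(-106, -1) = -107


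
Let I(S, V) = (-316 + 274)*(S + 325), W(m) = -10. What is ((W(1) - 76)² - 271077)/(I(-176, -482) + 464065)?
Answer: -263681/457807 ≈ -0.57597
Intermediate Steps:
I(S, V) = -13650 - 42*S (I(S, V) = -42*(325 + S) = -13650 - 42*S)
((W(1) - 76)² - 271077)/(I(-176, -482) + 464065) = ((-10 - 76)² - 271077)/((-13650 - 42*(-176)) + 464065) = ((-86)² - 271077)/((-13650 + 7392) + 464065) = (7396 - 271077)/(-6258 + 464065) = -263681/457807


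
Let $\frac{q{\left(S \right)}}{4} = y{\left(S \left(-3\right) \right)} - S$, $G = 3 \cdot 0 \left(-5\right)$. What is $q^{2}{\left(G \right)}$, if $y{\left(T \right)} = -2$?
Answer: $64$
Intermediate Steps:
$G = 0$ ($G = 0 \left(-5\right) = 0$)
$q{\left(S \right)} = -8 - 4 S$ ($q{\left(S \right)} = 4 \left(-2 - S\right) = -8 - 4 S$)
$q^{2}{\left(G \right)} = \left(-8 - 0\right)^{2} = \left(-8 + 0\right)^{2} = \left(-8\right)^{2} = 64$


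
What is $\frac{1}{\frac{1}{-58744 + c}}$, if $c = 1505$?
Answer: $-57239$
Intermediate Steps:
$\frac{1}{\frac{1}{-58744 + c}} = \frac{1}{\frac{1}{-58744 + 1505}} = \frac{1}{\frac{1}{-57239}} = \frac{1}{- \frac{1}{57239}} = -57239$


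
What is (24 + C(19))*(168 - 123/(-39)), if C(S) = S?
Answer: 95675/13 ≈ 7359.6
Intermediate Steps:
(24 + C(19))*(168 - 123/(-39)) = (24 + 19)*(168 - 123/(-39)) = 43*(168 - 123*(-1)/39) = 43*(168 - 1*(-41/13)) = 43*(168 + 41/13) = 43*(2225/13) = 95675/13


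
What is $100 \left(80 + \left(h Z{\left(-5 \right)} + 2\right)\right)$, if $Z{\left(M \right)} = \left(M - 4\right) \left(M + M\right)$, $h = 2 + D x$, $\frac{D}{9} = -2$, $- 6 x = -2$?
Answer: $-27800$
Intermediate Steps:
$x = \frac{1}{3}$ ($x = \left(- \frac{1}{6}\right) \left(-2\right) = \frac{1}{3} \approx 0.33333$)
$D = -18$ ($D = 9 \left(-2\right) = -18$)
$h = -4$ ($h = 2 - 6 = -4$)
$Z{\left(M \right)} = 2 M \left(-4 + M\right)$ ($Z{\left(M \right)} = \left(-4 + M\right) 2 M = 2 M \left(-4 + M\right)$)
$100 \left(80 + \left(h Z{\left(-5 \right)} + 2\right)\right) = 100 \left(80 + \left(- 4 \cdot 2 \left(-5\right) \left(-4 - 5\right) + 2\right)\right) = 100 \left(80 + \left(- 4 \cdot 2 \left(-5\right) \left(-9\right) + 2\right)\right) = 100 \left(80 + \left(\left(-4\right) 90 + 2\right)\right) = 100 \left(80 + \left(-360 + 2\right)\right) = 100 \left(80 - 358\right) = 100 \left(-278\right) = -27800$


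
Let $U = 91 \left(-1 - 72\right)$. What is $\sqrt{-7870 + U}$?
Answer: $i \sqrt{14513} \approx 120.47 i$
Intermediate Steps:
$U = -6643$ ($U = 91 \left(-73\right) = -6643$)
$\sqrt{-7870 + U} = \sqrt{-7870 - 6643} = \sqrt{-14513} = i \sqrt{14513}$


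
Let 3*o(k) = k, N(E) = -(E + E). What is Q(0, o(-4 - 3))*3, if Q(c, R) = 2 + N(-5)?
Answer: 36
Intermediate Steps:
N(E) = -2*E
o(k) = k/3
Q(c, R) = 12 (Q(c, R) = 2 - 2*(-5) = 2 + 10 = 12)
Q(0, o(-4 - 3))*3 = 12*3 = 36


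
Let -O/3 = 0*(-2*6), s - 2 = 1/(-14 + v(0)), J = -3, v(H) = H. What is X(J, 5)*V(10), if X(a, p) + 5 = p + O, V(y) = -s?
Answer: 0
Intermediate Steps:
s = 27/14 (s = 2 + 1/(-14 + 0) = 2 + 1/(-14) = 2 - 1/14 = 27/14 ≈ 1.9286)
O = 0 (O = -0*(-2*6) = -0*(-12) = -3*0 = 0)
V(y) = -27/14 (V(y) = -1*27/14 = -27/14)
X(a, p) = -5 + p (X(a, p) = -5 + (p + 0) = -5 + p)
X(J, 5)*V(10) = (-5 + 5)*(-27/14) = 0*(-27/14) = 0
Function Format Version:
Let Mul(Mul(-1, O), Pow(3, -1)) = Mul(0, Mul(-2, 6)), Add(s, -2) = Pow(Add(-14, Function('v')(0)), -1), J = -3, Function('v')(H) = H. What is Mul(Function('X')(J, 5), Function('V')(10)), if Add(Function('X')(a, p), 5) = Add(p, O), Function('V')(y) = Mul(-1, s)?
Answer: 0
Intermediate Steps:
s = Rational(27, 14) (s = Add(2, Pow(Add(-14, 0), -1)) = Add(2, Pow(-14, -1)) = Add(2, Rational(-1, 14)) = Rational(27, 14) ≈ 1.9286)
O = 0 (O = Mul(-3, Mul(0, Mul(-2, 6))) = Mul(-3, Mul(0, -12)) = Mul(-3, 0) = 0)
Function('V')(y) = Rational(-27, 14) (Function('V')(y) = Mul(-1, Rational(27, 14)) = Rational(-27, 14))
Function('X')(a, p) = Add(-5, p) (Function('X')(a, p) = Add(-5, Add(p, 0)) = Add(-5, p))
Mul(Function('X')(J, 5), Function('V')(10)) = Mul(Add(-5, 5), Rational(-27, 14)) = Mul(0, Rational(-27, 14)) = 0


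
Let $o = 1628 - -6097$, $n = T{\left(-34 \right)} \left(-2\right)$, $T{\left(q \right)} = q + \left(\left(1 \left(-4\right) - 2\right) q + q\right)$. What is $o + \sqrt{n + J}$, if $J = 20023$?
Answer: $7725 + \sqrt{19751} \approx 7865.5$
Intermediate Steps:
$T{\left(q \right)} = - 4 q$ ($T{\left(q \right)} = q + \left(\left(-4 - 2\right) q + q\right) = q + \left(- 6 q + q\right) = q - 5 q = - 4 q$)
$n = -272$ ($n = \left(-4\right) \left(-34\right) \left(-2\right) = 136 \left(-2\right) = -272$)
$o = 7725$ ($o = 1628 + 6097 = 7725$)
$o + \sqrt{n + J} = 7725 + \sqrt{-272 + 20023} = 7725 + \sqrt{19751}$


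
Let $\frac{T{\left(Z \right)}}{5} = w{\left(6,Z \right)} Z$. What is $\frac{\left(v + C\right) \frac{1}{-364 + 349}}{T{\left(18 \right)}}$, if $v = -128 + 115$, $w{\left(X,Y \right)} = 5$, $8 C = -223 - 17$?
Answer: $\frac{43}{6750} \approx 0.0063704$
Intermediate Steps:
$C = -30$ ($C = \frac{-223 - 17}{8} = \frac{1}{8} \left(-240\right) = -30$)
$v = -13$
$T{\left(Z \right)} = 25 Z$ ($T{\left(Z \right)} = 5 \cdot 5 Z = 25 Z$)
$\frac{\left(v + C\right) \frac{1}{-364 + 349}}{T{\left(18 \right)}} = \frac{\left(-13 - 30\right) \frac{1}{-364 + 349}}{25 \cdot 18} = \frac{\left(-43\right) \frac{1}{-15}}{450} = \left(-43\right) \left(- \frac{1}{15}\right) \frac{1}{450} = \frac{43}{15} \cdot \frac{1}{450} = \frac{43}{6750}$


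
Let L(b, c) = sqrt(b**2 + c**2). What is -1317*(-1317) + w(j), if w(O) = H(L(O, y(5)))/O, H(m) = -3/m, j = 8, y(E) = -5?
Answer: 1734489 - 3*sqrt(89)/712 ≈ 1.7345e+6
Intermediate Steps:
w(O) = -3/(O*sqrt(25 + O**2)) (w(O) = (-3/sqrt(O**2 + (-5)**2))/O = (-3/sqrt(O**2 + 25))/O = (-3/sqrt(25 + O**2))/O = -3/(O*sqrt(25 + O**2)))
-1317*(-1317) + w(j) = -1317*(-1317) - 3/(8*sqrt(25 + 8**2)) = 1734489 - 3*1/8/sqrt(25 + 64) = 1734489 - 3*1/8/sqrt(89) = 1734489 - 3*1/8*sqrt(89)/89 = 1734489 - 3*sqrt(89)/712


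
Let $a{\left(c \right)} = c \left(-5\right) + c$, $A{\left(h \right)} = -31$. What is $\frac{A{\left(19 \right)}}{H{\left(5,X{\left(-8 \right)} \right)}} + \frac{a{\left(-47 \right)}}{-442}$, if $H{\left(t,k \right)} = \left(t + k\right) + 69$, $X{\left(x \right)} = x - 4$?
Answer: $- \frac{409}{442} \approx -0.92534$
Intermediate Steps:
$X{\left(x \right)} = -4 + x$ ($X{\left(x \right)} = x - 4 = -4 + x$)
$a{\left(c \right)} = - 4 c$ ($a{\left(c \right)} = - 5 c + c = - 4 c$)
$H{\left(t,k \right)} = 69 + k + t$ ($H{\left(t,k \right)} = \left(k + t\right) + 69 = 69 + k + t$)
$\frac{A{\left(19 \right)}}{H{\left(5,X{\left(-8 \right)} \right)}} + \frac{a{\left(-47 \right)}}{-442} = - \frac{31}{69 - 12 + 5} + \frac{\left(-4\right) \left(-47\right)}{-442} = - \frac{31}{69 - 12 + 5} + 188 \left(- \frac{1}{442}\right) = - \frac{31}{62} - \frac{94}{221} = \left(-31\right) \frac{1}{62} - \frac{94}{221} = - \frac{1}{2} - \frac{94}{221} = - \frac{409}{442}$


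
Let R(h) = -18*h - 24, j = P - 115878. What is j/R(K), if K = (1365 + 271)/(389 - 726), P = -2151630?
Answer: -63679183/1780 ≈ -35775.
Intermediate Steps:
K = -1636/337 (K = 1636/(-337) = 1636*(-1/337) = -1636/337 ≈ -4.8546)
j = -2267508 (j = -2151630 - 115878 = -2267508)
R(h) = -24 - 18*h
j/R(K) = -2267508/(-24 - 18*(-1636/337)) = -2267508/(-24 + 29448/337) = -2267508/21360/337 = -2267508*337/21360 = -63679183/1780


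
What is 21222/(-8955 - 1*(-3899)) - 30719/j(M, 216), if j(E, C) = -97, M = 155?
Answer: 76628365/245216 ≈ 312.49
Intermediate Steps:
21222/(-8955 - 1*(-3899)) - 30719/j(M, 216) = 21222/(-8955 - 1*(-3899)) - 30719/(-97) = 21222/(-8955 + 3899) - 30719*(-1/97) = 21222/(-5056) + 30719/97 = 21222*(-1/5056) + 30719/97 = -10611/2528 + 30719/97 = 76628365/245216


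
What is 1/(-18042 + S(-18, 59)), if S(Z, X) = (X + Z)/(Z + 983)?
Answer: -965/17410489 ≈ -5.5426e-5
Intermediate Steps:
S(Z, X) = (X + Z)/(983 + Z)
1/(-18042 + S(-18, 59)) = 1/(-18042 + (59 - 18)/(983 - 18)) = 1/(-18042 + 41/965) = 1/(-17410489/965) = -965/17410489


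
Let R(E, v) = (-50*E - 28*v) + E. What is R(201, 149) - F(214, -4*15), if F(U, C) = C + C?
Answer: -13901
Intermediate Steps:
F(U, C) = 2*C
R(E, v) = -49*E - 28*v
R(201, 149) - F(214, -4*15) = (-49*201 - 28*149) - 2*(-4*15) = (-9849 - 4172) - 2*(-60) = -14021 - 1*(-120) = -14021 + 120 = -13901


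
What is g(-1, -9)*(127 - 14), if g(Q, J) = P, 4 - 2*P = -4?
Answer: 452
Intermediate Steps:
P = 4 (P = 2 - ½*(-4) = 2 + 2 = 4)
g(Q, J) = 4
g(-1, -9)*(127 - 14) = 4*(127 - 14) = 4*113 = 452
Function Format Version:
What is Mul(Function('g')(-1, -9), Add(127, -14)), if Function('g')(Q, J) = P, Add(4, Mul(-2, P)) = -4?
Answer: 452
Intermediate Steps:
P = 4 (P = Add(2, Mul(Rational(-1, 2), -4)) = Add(2, 2) = 4)
Function('g')(Q, J) = 4
Mul(Function('g')(-1, -9), Add(127, -14)) = Mul(4, Add(127, -14)) = Mul(4, 113) = 452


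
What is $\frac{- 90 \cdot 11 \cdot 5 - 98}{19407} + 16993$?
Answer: $\frac{329778103}{19407} \approx 16993.0$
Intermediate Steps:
$\frac{- 90 \cdot 11 \cdot 5 - 98}{19407} + 16993 = \left(\left(-90\right) 55 - 98\right) \frac{1}{19407} + 16993 = \left(-4950 - 98\right) \frac{1}{19407} + 16993 = \left(-5048\right) \frac{1}{19407} + 16993 = - \frac{5048}{19407} + 16993 = \frac{329778103}{19407}$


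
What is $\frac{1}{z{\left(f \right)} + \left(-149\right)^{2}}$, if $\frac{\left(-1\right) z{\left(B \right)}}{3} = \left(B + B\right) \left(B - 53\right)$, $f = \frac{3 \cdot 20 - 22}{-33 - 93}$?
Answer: $\frac{1323}{29244319} \approx 4.524 \cdot 10^{-5}$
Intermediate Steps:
$f = - \frac{19}{63}$ ($f = \frac{60 - 22}{-126} = 38 \left(- \frac{1}{126}\right) = - \frac{19}{63} \approx -0.30159$)
$z{\left(B \right)} = - 6 B \left(-53 + B\right)$ ($z{\left(B \right)} = - 3 \left(B + B\right) \left(B - 53\right) = - 3 \cdot 2 B \left(-53 + B\right) = - 6 B \left(-53 + B\right)$)
$\frac{1}{z{\left(f \right)} + \left(-149\right)^{2}} = \frac{1}{6 \left(- \frac{19}{63}\right) \left(53 - - \frac{19}{63}\right) + \left(-149\right)^{2}} = \frac{1}{6 \left(- \frac{19}{63}\right) \left(53 + \frac{19}{63}\right) + 22201} = \frac{1}{6 \left(- \frac{19}{63}\right) \frac{3358}{63} + 22201} = \frac{1}{- \frac{127604}{1323} + 22201} = \frac{1}{\frac{29244319}{1323}} = \frac{1323}{29244319}$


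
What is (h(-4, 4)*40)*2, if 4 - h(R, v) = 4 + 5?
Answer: -400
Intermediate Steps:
h(R, v) = -5 (h(R, v) = 4 - (4 + 5) = 4 - 1*9 = 4 - 9 = -5)
(h(-4, 4)*40)*2 = -5*40*2 = -200*2 = -400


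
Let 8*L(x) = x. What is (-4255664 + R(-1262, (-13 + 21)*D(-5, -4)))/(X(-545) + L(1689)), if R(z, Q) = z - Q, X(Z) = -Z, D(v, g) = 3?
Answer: -34055600/6049 ≈ -5630.0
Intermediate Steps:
L(x) = x/8
(-4255664 + R(-1262, (-13 + 21)*D(-5, -4)))/(X(-545) + L(1689)) = (-4255664 + (-1262 - (-13 + 21)*3))/(-1*(-545) + (⅛)*1689) = (-4255664 + (-1262 - 8*3))/(545 + 1689/8) = (-4255664 + (-1262 - 1*24))/(6049/8) = (-4255664 + (-1262 - 24))*(8/6049) = (-4255664 - 1286)*(8/6049) = -4256950*8/6049 = -34055600/6049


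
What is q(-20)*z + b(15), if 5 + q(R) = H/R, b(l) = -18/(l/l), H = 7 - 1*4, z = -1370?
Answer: 14075/2 ≈ 7037.5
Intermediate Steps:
H = 3 (H = 7 - 4 = 3)
b(l) = -18 (b(l) = -18/1 = -18*1 = -18)
q(R) = -5 + 3/R
q(-20)*z + b(15) = (-5 + 3/(-20))*(-1370) - 18 = (-5 + 3*(-1/20))*(-1370) - 18 = (-5 - 3/20)*(-1370) - 18 = -103/20*(-1370) - 18 = 14111/2 - 18 = 14075/2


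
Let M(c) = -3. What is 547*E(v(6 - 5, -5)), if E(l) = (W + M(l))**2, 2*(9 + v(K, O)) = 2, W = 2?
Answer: 547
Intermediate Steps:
v(K, O) = -8 (v(K, O) = -9 + (1/2)*2 = -9 + 1 = -8)
E(l) = 1 (E(l) = (2 - 3)**2 = (-1)**2 = 1)
547*E(v(6 - 5, -5)) = 547*1 = 547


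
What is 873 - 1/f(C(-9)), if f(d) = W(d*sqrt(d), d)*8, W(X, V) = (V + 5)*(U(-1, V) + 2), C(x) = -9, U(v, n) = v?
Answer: 27937/32 ≈ 873.03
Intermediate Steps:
W(X, V) = 5 + V (W(X, V) = (V + 5)*(-1 + 2) = (5 + V)*1 = 5 + V)
f(d) = 40 + 8*d (f(d) = (5 + d)*8 = 40 + 8*d)
873 - 1/f(C(-9)) = 873 - 1/(40 + 8*(-9)) = 873 - 1/(40 - 72) = 873 - 1/(-32) = 873 - 1*(-1/32) = 873 + 1/32 = 27937/32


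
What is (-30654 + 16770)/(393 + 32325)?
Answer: -2314/5453 ≈ -0.42435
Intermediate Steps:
(-30654 + 16770)/(393 + 32325) = -13884/32718 = -13884*1/32718 = -2314/5453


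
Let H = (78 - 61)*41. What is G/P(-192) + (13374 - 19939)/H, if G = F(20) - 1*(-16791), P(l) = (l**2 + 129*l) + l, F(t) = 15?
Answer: -11072663/1382848 ≈ -8.0071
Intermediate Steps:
H = 697 (H = 17*41 = 697)
P(l) = l**2 + 130*l
G = 16806 (G = 15 - 1*(-16791) = 15 + 16791 = 16806)
G/P(-192) + (13374 - 19939)/H = 16806/((-192*(130 - 192))) + (13374 - 19939)/697 = 16806/((-192*(-62))) - 6565*1/697 = 16806/11904 - 6565/697 = 16806*(1/11904) - 6565/697 = 2801/1984 - 6565/697 = -11072663/1382848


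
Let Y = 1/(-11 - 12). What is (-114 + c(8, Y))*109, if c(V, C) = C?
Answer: -285907/23 ≈ -12431.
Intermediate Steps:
Y = -1/23 (Y = 1/(-23) = -1/23 ≈ -0.043478)
(-114 + c(8, Y))*109 = (-114 - 1/23)*109 = -2623/23*109 = -285907/23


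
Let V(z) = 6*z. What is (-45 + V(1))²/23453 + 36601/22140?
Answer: 892078193/519249420 ≈ 1.7180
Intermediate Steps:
(-45 + V(1))²/23453 + 36601/22140 = (-45 + 6*1)²/23453 + 36601/22140 = (-45 + 6)²*(1/23453) + 36601*(1/22140) = (-39)²*(1/23453) + 36601/22140 = 1521*(1/23453) + 36601/22140 = 1521/23453 + 36601/22140 = 892078193/519249420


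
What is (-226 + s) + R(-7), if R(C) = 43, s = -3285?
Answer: -3468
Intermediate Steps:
(-226 + s) + R(-7) = (-226 - 3285) + 43 = -3511 + 43 = -3468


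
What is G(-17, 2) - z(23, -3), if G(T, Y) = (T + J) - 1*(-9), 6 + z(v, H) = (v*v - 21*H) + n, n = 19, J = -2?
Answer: -615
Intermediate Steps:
z(v, H) = 13 + v² - 21*H (z(v, H) = -6 + ((v*v - 21*H) + 19) = -6 + ((v² - 21*H) + 19) = -6 + (19 + v² - 21*H) = 13 + v² - 21*H)
G(T, Y) = 7 + T (G(T, Y) = (T - 2) - 1*(-9) = (-2 + T) + 9 = 7 + T)
G(-17, 2) - z(23, -3) = (7 - 17) - (13 + 23² - 21*(-3)) = -10 - (13 + 529 + 63) = -10 - 1*605 = -10 - 605 = -615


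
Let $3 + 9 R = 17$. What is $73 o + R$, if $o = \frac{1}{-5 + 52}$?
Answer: $\frac{1315}{423} \approx 3.1087$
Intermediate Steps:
$R = \frac{14}{9}$ ($R = - \frac{1}{3} + \frac{1}{9} \cdot 17 = - \frac{1}{3} + \frac{17}{9} = \frac{14}{9} \approx 1.5556$)
$o = \frac{1}{47} \approx 0.021277$
$73 o + R = 73 \cdot \frac{1}{47} + \frac{14}{9} = \frac{73}{47} + \frac{14}{9} = \frac{1315}{423}$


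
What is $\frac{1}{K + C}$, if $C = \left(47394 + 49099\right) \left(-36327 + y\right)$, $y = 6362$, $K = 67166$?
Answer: $- \frac{1}{2891345579} \approx -3.4586 \cdot 10^{-10}$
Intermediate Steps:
$C = -2891412745$ ($C = \left(47394 + 49099\right) \left(-36327 + 6362\right) = 96493 \left(-29965\right) = -2891412745$)
$\frac{1}{K + C} = \frac{1}{67166 - 2891412745} = \frac{1}{-2891345579} = - \frac{1}{2891345579}$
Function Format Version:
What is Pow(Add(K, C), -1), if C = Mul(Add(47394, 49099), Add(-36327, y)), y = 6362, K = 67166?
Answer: Rational(-1, 2891345579) ≈ -3.4586e-10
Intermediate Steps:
C = -2891412745 (C = Mul(Add(47394, 49099), Add(-36327, 6362)) = Mul(96493, -29965) = -2891412745)
Pow(Add(K, C), -1) = Pow(Add(67166, -2891412745), -1) = Pow(-2891345579, -1) = Rational(-1, 2891345579)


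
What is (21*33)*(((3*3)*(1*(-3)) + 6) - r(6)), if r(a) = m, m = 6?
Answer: -18711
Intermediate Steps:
r(a) = 6
(21*33)*(((3*3)*(1*(-3)) + 6) - r(6)) = (21*33)*(((3*3)*(1*(-3)) + 6) - 1*6) = 693*((9*(-3) + 6) - 6) = 693*((-27 + 6) - 6) = 693*(-21 - 6) = 693*(-27) = -18711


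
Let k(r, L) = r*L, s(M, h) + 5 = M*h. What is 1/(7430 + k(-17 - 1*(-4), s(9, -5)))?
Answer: 1/8080 ≈ 0.00012376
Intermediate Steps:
s(M, h) = -5 + M*h
k(r, L) = L*r
1/(7430 + k(-17 - 1*(-4), s(9, -5))) = 1/(7430 + (-5 + 9*(-5))*(-17 - 1*(-4))) = 1/(7430 + (-5 - 45)*(-17 + 4)) = 1/(7430 - 50*(-13)) = 1/(7430 + 650) = 1/8080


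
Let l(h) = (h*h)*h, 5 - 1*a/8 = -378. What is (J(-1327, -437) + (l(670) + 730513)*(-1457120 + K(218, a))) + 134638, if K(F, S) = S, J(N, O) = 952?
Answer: -438388451403138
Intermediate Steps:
a = 3064 (a = 40 - 8*(-378) = 40 + 3024 = 3064)
l(h) = h³ (l(h) = h²*h = h³)
(J(-1327, -437) + (l(670) + 730513)*(-1457120 + K(218, a))) + 134638 = (952 + (670³ + 730513)*(-1457120 + 3064)) + 134638 = (952 + (300763000 + 730513)*(-1454056)) + 134638 = (952 + 301493513*(-1454056)) + 134638 = (952 - 438388451538728) + 134638 = -438388451537776 + 134638 = -438388451403138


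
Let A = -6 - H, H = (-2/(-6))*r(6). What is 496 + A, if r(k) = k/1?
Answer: 488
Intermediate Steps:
r(k) = k (r(k) = k*1 = k)
H = 2 (H = -2/(-6)*6 = -2*(-⅙)*6 = (⅓)*6 = 2)
A = -8 (A = -6 - 1*2 = -6 - 2 = -8)
496 + A = 496 - 8 = 488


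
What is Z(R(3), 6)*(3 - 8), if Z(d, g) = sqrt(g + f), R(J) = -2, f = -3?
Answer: -5*sqrt(3) ≈ -8.6602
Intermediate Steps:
Z(d, g) = sqrt(-3 + g) (Z(d, g) = sqrt(g - 3) = sqrt(-3 + g))
Z(R(3), 6)*(3 - 8) = sqrt(-3 + 6)*(3 - 8) = sqrt(3)*(-5) = -5*sqrt(3)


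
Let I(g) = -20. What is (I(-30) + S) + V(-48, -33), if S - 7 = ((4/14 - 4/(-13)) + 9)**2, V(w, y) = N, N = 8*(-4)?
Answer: 389484/8281 ≈ 47.033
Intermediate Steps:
N = -32
V(w, y) = -32
S = 820096/8281 (S = 7 + ((4/14 - 4/(-13)) + 9)**2 = 7 + ((4*(1/14) - 4*(-1/13)) + 9)**2 = 7 + ((2/7 + 4/13) + 9)**2 = 7 + (54/91 + 9)**2 = 7 + (873/91)**2 = 7 + 762129/8281 = 820096/8281 ≈ 99.033)
(I(-30) + S) + V(-48, -33) = (-20 + 820096/8281) - 32 = 654476/8281 - 32 = 389484/8281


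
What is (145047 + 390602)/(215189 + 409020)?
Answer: 535649/624209 ≈ 0.85812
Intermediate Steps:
(145047 + 390602)/(215189 + 409020) = 535649/624209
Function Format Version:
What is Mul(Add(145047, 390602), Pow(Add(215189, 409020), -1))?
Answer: Rational(535649, 624209) ≈ 0.85812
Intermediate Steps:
Mul(Add(145047, 390602), Pow(Add(215189, 409020), -1)) = Mul(535649, Pow(624209, -1)) = Mul(535649, Rational(1, 624209)) = Rational(535649, 624209)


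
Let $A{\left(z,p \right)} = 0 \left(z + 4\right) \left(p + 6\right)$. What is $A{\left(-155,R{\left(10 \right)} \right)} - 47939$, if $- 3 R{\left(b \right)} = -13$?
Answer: $-47939$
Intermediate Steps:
$R{\left(b \right)} = \frac{13}{3}$ ($R{\left(b \right)} = \left(- \frac{1}{3}\right) \left(-13\right) = \frac{13}{3}$)
$A{\left(z,p \right)} = 0$ ($A{\left(z,p \right)} = 0 \left(4 + z\right) \left(6 + p\right) = 0 \left(6 + p\right) = 0$)
$A{\left(-155,R{\left(10 \right)} \right)} - 47939 = 0 - 47939 = -47939$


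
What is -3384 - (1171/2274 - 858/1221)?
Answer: -284707195/84138 ≈ -3383.8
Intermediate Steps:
-3384 - (1171/2274 - 858/1221) = -3384 - (1171*(1/2274) - 858*1/1221) = -3384 - (1171/2274 - 26/37) = -3384 - 1*(-15797/84138) = -3384 + 15797/84138 = -284707195/84138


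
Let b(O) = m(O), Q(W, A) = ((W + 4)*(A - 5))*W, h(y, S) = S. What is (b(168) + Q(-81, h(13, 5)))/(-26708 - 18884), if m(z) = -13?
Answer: 13/45592 ≈ 0.00028514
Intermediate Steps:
Q(W, A) = W*(-5 + A)*(4 + W) (Q(W, A) = ((4 + W)*(-5 + A))*W = ((-5 + A)*(4 + W))*W = W*(-5 + A)*(4 + W))
b(O) = -13
(b(168) + Q(-81, h(13, 5)))/(-26708 - 18884) = (-13 - 81*(-20 - 5*(-81) + 4*5 + 5*(-81)))/(-26708 - 18884) = (-13 - 81*(-20 + 405 + 20 - 405))/(-45592) = (-13 - 81*0)*(-1/45592) = (-13 + 0)*(-1/45592) = -13*(-1/45592) = 13/45592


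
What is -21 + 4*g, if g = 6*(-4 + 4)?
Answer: -21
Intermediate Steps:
g = 0 (g = 6*0 = 0)
-21 + 4*g = -21 + 4*0 = -21 + 0 = -21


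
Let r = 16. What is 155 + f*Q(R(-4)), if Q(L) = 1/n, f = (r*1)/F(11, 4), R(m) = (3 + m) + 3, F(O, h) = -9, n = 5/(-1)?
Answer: 6991/45 ≈ 155.36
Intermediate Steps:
n = -5 (n = 5*(-1) = -5)
R(m) = 6 + m
f = -16/9 (f = (16*1)/(-9) = 16*(-⅑) = -16/9 ≈ -1.7778)
Q(L) = -⅕ (Q(L) = 1/(-5) = -⅕)
155 + f*Q(R(-4)) = 155 - 16/9*(-⅕) = 155 + 16/45 = 6991/45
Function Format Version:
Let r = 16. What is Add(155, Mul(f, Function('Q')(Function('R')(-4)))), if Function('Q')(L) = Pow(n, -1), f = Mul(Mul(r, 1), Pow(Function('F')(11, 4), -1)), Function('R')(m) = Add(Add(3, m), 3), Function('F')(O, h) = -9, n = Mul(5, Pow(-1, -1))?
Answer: Rational(6991, 45) ≈ 155.36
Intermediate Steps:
n = -5 (n = Mul(5, -1) = -5)
Function('R')(m) = Add(6, m)
f = Rational(-16, 9) (f = Mul(Mul(16, 1), Pow(-9, -1)) = Mul(16, Rational(-1, 9)) = Rational(-16, 9) ≈ -1.7778)
Function('Q')(L) = Rational(-1, 5) (Function('Q')(L) = Pow(-5, -1) = Rational(-1, 5))
Add(155, Mul(f, Function('Q')(Function('R')(-4)))) = Add(155, Mul(Rational(-16, 9), Rational(-1, 5))) = Add(155, Rational(16, 45)) = Rational(6991, 45)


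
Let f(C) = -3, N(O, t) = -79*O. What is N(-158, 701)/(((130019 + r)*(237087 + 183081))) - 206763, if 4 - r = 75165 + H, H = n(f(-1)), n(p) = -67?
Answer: -2385810075196859/11538863700 ≈ -2.0676e+5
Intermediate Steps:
H = -67
r = -75094 (r = 4 - (75165 - 67) = 4 - 1*75098 = 4 - 75098 = -75094)
N(-158, 701)/(((130019 + r)*(237087 + 183081))) - 206763 = (-79*(-158))/(((130019 - 75094)*(237087 + 183081))) - 206763 = 12482/((54925*420168)) - 206763 = 12482/23077727400 - 206763 = 12482*(1/23077727400) - 206763 = 6241/11538863700 - 206763 = -2385810075196859/11538863700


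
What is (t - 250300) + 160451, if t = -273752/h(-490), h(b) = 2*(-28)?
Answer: -594724/7 ≈ -84961.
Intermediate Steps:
h(b) = -56
t = 34219/7 (t = -273752/(-56) = -273752*(-1/56) = 34219/7 ≈ 4888.4)
(t - 250300) + 160451 = (34219/7 - 250300) + 160451 = -1717881/7 + 160451 = -594724/7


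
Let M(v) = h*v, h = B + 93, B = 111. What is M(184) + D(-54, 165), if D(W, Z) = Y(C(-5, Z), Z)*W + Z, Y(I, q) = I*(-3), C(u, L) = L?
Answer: 64431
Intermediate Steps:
h = 204 (h = 111 + 93 = 204)
Y(I, q) = -3*I
D(W, Z) = Z - 3*W*Z (D(W, Z) = (-3*Z)*W + Z = -3*W*Z + Z = Z - 3*W*Z)
M(v) = 204*v
M(184) + D(-54, 165) = 204*184 + 165*(1 - 3*(-54)) = 37536 + 165*(1 + 162) = 37536 + 165*163 = 37536 + 26895 = 64431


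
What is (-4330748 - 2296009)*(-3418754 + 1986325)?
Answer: 9492358902753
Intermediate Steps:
(-4330748 - 2296009)*(-3418754 + 1986325) = -6626757*(-1432429) = 9492358902753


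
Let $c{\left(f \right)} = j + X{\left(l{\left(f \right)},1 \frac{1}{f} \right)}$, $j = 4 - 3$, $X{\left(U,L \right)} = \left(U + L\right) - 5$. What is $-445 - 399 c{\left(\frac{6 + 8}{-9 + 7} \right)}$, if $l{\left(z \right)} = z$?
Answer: $4001$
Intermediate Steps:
$X{\left(U,L \right)} = -5 + L + U$ ($X{\left(U,L \right)} = \left(L + U\right) - 5 = -5 + L + U$)
$j = 1$
$c{\left(f \right)} = -4 + f + \frac{1}{f}$ ($c{\left(f \right)} = 1 + \left(-5 + 1 \frac{1}{f} + f\right) = 1 + \left(-5 + \frac{1}{f} + f\right) = 1 + \left(-5 + f + \frac{1}{f}\right) = -4 + f + \frac{1}{f}$)
$-445 - 399 c{\left(\frac{6 + 8}{-9 + 7} \right)} = -445 - 399 \left(-4 + \frac{6 + 8}{-9 + 7} + \frac{1}{\left(6 + 8\right) \frac{1}{-9 + 7}}\right) = -445 - 399 \left(-4 + \frac{14}{-2} + \frac{1}{14 \frac{1}{-2}}\right) = -445 - 399 \left(-4 + 14 \left(- \frac{1}{2}\right) + \frac{1}{14 \left(- \frac{1}{2}\right)}\right) = -445 - 399 \left(-4 - 7 + \frac{1}{-7}\right) = -445 - 399 \left(-4 - 7 - \frac{1}{7}\right) = -445 - -4446 = -445 + 4446 = 4001$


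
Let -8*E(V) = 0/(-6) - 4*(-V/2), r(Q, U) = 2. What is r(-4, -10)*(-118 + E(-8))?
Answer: -232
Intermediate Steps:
E(V) = -V/4 (E(V) = -(0/(-6) - 4*(-V/2))/8 = -(0*(-⅙) - (-2)*V)/8 = -(0 + 2*V)/8 = -V/4)
r(-4, -10)*(-118 + E(-8)) = 2*(-118 - ¼*(-8)) = 2*(-118 + 2) = 2*(-116) = -232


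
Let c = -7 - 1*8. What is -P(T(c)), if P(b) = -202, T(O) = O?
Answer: 202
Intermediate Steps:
c = -15 (c = -7 - 8 = -15)
-P(T(c)) = -1*(-202) = 202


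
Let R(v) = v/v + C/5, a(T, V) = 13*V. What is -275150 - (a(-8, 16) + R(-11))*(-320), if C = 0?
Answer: -208270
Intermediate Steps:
R(v) = 1 (R(v) = v/v + 0/5 = 1 + 0*(⅕) = 1 + 0 = 1)
-275150 - (a(-8, 16) + R(-11))*(-320) = -275150 - (13*16 + 1)*(-320) = -275150 - (208 + 1)*(-320) = -275150 - 209*(-320) = -275150 - 1*(-66880) = -275150 + 66880 = -208270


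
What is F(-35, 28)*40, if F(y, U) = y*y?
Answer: 49000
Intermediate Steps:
F(y, U) = y²
F(-35, 28)*40 = (-35)²*40 = 1225*40 = 49000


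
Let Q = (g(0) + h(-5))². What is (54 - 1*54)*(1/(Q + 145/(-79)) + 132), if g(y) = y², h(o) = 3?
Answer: 0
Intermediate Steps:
Q = 9 (Q = (0² + 3)² = (0 + 3)² = 3² = 9)
(54 - 1*54)*(1/(Q + 145/(-79)) + 132) = (54 - 1*54)*(1/(9 + 145/(-79)) + 132) = (54 - 54)*(1/(9 + 145*(-1/79)) + 132) = 0*(1/(9 - 145/79) + 132) = 0*(1/(566/79) + 132) = 0*(79/566 + 132) = 0*(74791/566) = 0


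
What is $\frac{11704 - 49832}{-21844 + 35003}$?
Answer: $- \frac{38128}{13159} \approx -2.8975$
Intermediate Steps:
$\frac{11704 - 49832}{-21844 + 35003} = - \frac{38128}{13159}$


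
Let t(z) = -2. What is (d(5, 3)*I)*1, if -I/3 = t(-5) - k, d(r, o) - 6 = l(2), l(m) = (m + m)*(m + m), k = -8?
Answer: -396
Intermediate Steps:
l(m) = 4*m**2 (l(m) = (2*m)*(2*m) = 4*m**2)
d(r, o) = 22 (d(r, o) = 6 + 4*2**2 = 6 + 4*4 = 6 + 16 = 22)
I = -18 (I = -3*(-2 - 1*(-8)) = -3*(-2 + 8) = -3*6 = -18)
(d(5, 3)*I)*1 = (22*(-18))*1 = -396*1 = -396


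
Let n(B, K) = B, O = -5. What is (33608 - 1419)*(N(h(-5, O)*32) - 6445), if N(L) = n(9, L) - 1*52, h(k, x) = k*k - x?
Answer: -208842232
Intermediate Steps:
h(k, x) = k² - x
N(L) = -43 (N(L) = 9 - 1*52 = 9 - 52 = -43)
(33608 - 1419)*(N(h(-5, O)*32) - 6445) = (33608 - 1419)*(-43 - 6445) = 32189*(-6488) = -208842232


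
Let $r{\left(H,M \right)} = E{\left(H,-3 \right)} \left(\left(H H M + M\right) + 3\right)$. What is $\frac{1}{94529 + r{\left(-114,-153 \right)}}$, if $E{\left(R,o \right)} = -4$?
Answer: $\frac{1}{8048681} \approx 1.2424 \cdot 10^{-7}$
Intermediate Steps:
$r{\left(H,M \right)} = -12 - 4 M - 4 M H^{2}$ ($r{\left(H,M \right)} = - 4 \left(\left(H H M + M\right) + 3\right) = - 4 \left(\left(H^{2} M + M\right) + 3\right) = - 4 \left(\left(M H^{2} + M\right) + 3\right) = - 4 \left(\left(M + M H^{2}\right) + 3\right) = - 4 \left(3 + M + M H^{2}\right) = -12 - 4 M - 4 M H^{2}$)
$\frac{1}{94529 + r{\left(-114,-153 \right)}} = \frac{1}{94529 - \left(-600 - 7953552\right)} = \frac{1}{94529 + \left(-12 + 612 + 7953552\right)} = \frac{1}{94529 + 7954152} = \frac{1}{8048681}$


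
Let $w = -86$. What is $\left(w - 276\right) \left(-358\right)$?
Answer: $129596$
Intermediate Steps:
$\left(w - 276\right) \left(-358\right) = \left(-86 - 276\right) \left(-358\right) = \left(-362\right) \left(-358\right) = 129596$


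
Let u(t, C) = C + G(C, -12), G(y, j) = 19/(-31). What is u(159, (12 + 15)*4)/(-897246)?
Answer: -3329/27814626 ≈ -0.00011969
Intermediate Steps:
G(y, j) = -19/31 (G(y, j) = 19*(-1/31) = -19/31)
u(t, C) = -19/31 + C (u(t, C) = C - 19/31 = -19/31 + C)
u(159, (12 + 15)*4)/(-897246) = (-19/31 + (12 + 15)*4)/(-897246) = (-19/31 + 27*4)*(-1/897246) = (-19/31 + 108)*(-1/897246) = (3329/31)*(-1/897246) = -3329/27814626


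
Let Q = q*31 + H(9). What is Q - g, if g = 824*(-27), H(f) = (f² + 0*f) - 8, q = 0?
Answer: 22321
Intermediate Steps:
H(f) = -8 + f² (H(f) = (f² + 0) - 8 = f² - 8 = -8 + f²)
g = -22248
Q = 73 (Q = 0*31 + (-8 + 9²) = 0 + (-8 + 81) = 0 + 73 = 73)
Q - g = 73 - 1*(-22248) = 73 + 22248 = 22321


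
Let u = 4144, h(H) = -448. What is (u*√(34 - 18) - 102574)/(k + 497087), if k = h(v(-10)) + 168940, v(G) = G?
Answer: -85998/665579 ≈ -0.12921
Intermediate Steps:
k = 168492 (k = -448 + 168940 = 168492)
(u*√(34 - 18) - 102574)/(k + 497087) = (4144*√(34 - 18) - 102574)/(168492 + 497087) = (4144*√16 - 102574)/665579 = (4144*4 - 102574)*(1/665579) = (16576 - 102574)*(1/665579) = -85998*1/665579 = -85998/665579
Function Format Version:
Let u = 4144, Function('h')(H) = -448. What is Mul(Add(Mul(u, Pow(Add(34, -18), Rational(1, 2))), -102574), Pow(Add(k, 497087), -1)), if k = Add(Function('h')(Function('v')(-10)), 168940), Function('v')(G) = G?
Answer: Rational(-85998, 665579) ≈ -0.12921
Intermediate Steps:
k = 168492 (k = Add(-448, 168940) = 168492)
Mul(Add(Mul(u, Pow(Add(34, -18), Rational(1, 2))), -102574), Pow(Add(k, 497087), -1)) = Mul(Add(Mul(4144, Pow(Add(34, -18), Rational(1, 2))), -102574), Pow(Add(168492, 497087), -1)) = Mul(Add(Mul(4144, Pow(16, Rational(1, 2))), -102574), Pow(665579, -1)) = Mul(Add(Mul(4144, 4), -102574), Rational(1, 665579)) = Mul(Add(16576, -102574), Rational(1, 665579)) = Mul(-85998, Rational(1, 665579)) = Rational(-85998, 665579)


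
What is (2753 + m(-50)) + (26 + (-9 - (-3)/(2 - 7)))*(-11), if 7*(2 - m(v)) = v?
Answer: 90361/35 ≈ 2581.7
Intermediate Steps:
m(v) = 2 - v/7
(2753 + m(-50)) + (26 + (-9 - (-3)/(2 - 7)))*(-11) = (2753 + (2 - 1/7*(-50))) + (26 + (-9 - (-3)/(2 - 7)))*(-11) = (2753 + (2 + 50/7)) + (26 + (-9 - (-3)/(-5)))*(-11) = (2753 + 64/7) + (26 + (-9 - (-3)*(-1)/5))*(-11) = 19335/7 + (26 + (-9 - 1*3/5))*(-11) = 19335/7 + (26 + (-9 - 3/5))*(-11) = 19335/7 + (26 - 48/5)*(-11) = 19335/7 + (82/5)*(-11) = 19335/7 - 902/5 = 90361/35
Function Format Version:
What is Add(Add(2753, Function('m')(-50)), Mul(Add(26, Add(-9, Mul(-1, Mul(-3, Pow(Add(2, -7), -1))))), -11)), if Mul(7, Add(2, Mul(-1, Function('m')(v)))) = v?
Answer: Rational(90361, 35) ≈ 2581.7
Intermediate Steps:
Function('m')(v) = Add(2, Mul(Rational(-1, 7), v))
Add(Add(2753, Function('m')(-50)), Mul(Add(26, Add(-9, Mul(-1, Mul(-3, Pow(Add(2, -7), -1))))), -11)) = Add(Add(2753, Add(2, Mul(Rational(-1, 7), -50))), Mul(Add(26, Add(-9, Mul(-1, Mul(-3, Pow(Add(2, -7), -1))))), -11)) = Add(Add(2753, Add(2, Rational(50, 7))), Mul(Add(26, Add(-9, Mul(-1, Mul(-3, Pow(-5, -1))))), -11)) = Add(Add(2753, Rational(64, 7)), Mul(Add(26, Add(-9, Mul(-1, Mul(-3, Rational(-1, 5))))), -11)) = Add(Rational(19335, 7), Mul(Add(26, Add(-9, Mul(-1, Rational(3, 5)))), -11)) = Add(Rational(19335, 7), Mul(Add(26, Add(-9, Rational(-3, 5))), -11)) = Add(Rational(19335, 7), Mul(Add(26, Rational(-48, 5)), -11)) = Add(Rational(19335, 7), Mul(Rational(82, 5), -11)) = Add(Rational(19335, 7), Rational(-902, 5)) = Rational(90361, 35)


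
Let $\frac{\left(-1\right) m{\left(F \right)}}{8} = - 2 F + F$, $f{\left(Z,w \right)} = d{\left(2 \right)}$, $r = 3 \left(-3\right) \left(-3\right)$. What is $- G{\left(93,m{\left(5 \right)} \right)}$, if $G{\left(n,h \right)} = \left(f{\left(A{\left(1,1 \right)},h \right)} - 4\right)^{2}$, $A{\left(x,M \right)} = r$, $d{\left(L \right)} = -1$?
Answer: $-25$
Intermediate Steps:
$r = 27$ ($r = \left(-9\right) \left(-3\right) = 27$)
$A{\left(x,M \right)} = 27$
$f{\left(Z,w \right)} = -1$
$m{\left(F \right)} = 8 F$ ($m{\left(F \right)} = - 8 \left(- 2 F + F\right) = - 8 \left(- F\right) = 8 F$)
$G{\left(n,h \right)} = 25$ ($G{\left(n,h \right)} = \left(-1 - 4\right)^{2} = \left(-5\right)^{2} = 25$)
$- G{\left(93,m{\left(5 \right)} \right)} = \left(-1\right) 25 = -25$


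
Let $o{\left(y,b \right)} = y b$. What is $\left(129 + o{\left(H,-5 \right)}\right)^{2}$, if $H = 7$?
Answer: $8836$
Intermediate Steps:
$o{\left(y,b \right)} = b y$
$\left(129 + o{\left(H,-5 \right)}\right)^{2} = \left(129 - 35\right)^{2} = 94^{2} = 8836$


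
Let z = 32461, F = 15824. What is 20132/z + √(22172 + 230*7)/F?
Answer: 20132/32461 + √23782/15824 ≈ 0.62994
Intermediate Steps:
20132/z + √(22172 + 230*7)/F = 20132/32461 + √(22172 + 230*7)/15824 = 20132*(1/32461) + √(22172 + 1610)*(1/15824) = 20132/32461 + √23782*(1/15824) = 20132/32461 + √23782/15824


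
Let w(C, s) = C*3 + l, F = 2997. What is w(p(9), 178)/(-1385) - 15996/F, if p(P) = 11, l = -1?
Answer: -7416788/1383615 ≈ -5.3604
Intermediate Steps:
w(C, s) = -1 + 3*C (w(C, s) = C*3 - 1 = 3*C - 1 = -1 + 3*C)
w(p(9), 178)/(-1385) - 15996/F = (-1 + 3*11)/(-1385) - 15996/2997 = (-1 + 33)*(-1/1385) - 15996*1/2997 = 32*(-1/1385) - 5332/999 = -32/1385 - 5332/999 = -7416788/1383615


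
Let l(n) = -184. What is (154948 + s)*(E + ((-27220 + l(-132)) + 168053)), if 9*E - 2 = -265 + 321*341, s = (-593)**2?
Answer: 696590632283/9 ≈ 7.7399e+10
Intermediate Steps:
s = 351649
E = 109198/9 (E = 2/9 + (-265 + 321*341)/9 = 2/9 + (-265 + 109461)/9 = 2/9 + (1/9)*109196 = 2/9 + 109196/9 = 109198/9 ≈ 12133.)
(154948 + s)*(E + ((-27220 + l(-132)) + 168053)) = (154948 + 351649)*(109198/9 + ((-27220 - 184) + 168053)) = 506597*(109198/9 + (-27404 + 168053)) = 506597*(109198/9 + 140649) = 506597*(1375039/9) = 696590632283/9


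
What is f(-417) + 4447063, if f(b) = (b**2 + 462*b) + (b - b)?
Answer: 4428298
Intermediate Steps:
f(b) = b**2 + 462*b (f(b) = (b**2 + 462*b) + 0 = b**2 + 462*b)
f(-417) + 4447063 = -417*(462 - 417) + 4447063 = -417*45 + 4447063 = -18765 + 4447063 = 4428298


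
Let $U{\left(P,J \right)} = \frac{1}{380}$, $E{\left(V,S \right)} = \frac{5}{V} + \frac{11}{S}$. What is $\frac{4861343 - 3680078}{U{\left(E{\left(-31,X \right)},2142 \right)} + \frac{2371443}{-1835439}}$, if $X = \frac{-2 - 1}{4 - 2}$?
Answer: $- \frac{274631047709100}{299770967} \approx -9.1614 \cdot 10^{5}$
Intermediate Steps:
$X = - \frac{3}{2} \approx -1.5$
$U{\left(P,J \right)} = \frac{1}{380}$
$\frac{4861343 - 3680078}{U{\left(E{\left(-31,X \right)},2142 \right)} + \frac{2371443}{-1835439}} = \frac{4861343 - 3680078}{\frac{1}{380} + \frac{2371443}{-1835439}} = \frac{1181265}{\frac{1}{380} + 2371443 \left(- \frac{1}{1835439}\right)} = \frac{1181265}{\frac{1}{380} - \frac{790481}{611813}} = \frac{1181265}{- \frac{299770967}{232488940}} = 1181265 \left(- \frac{232488940}{299770967}\right) = - \frac{274631047709100}{299770967}$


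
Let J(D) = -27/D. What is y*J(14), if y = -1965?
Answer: 53055/14 ≈ 3789.6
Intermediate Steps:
y*J(14) = -(-53055)/14 = -1965*(-27/14) = 53055/14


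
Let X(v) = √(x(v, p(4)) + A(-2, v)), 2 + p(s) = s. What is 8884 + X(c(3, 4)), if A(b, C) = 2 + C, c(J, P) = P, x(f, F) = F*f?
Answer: 8884 + √14 ≈ 8887.7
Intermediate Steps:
p(s) = -2 + s
X(v) = √(2 + 3*v) (X(v) = √((-2 + 4)*v + (2 + v)) = √(2*v + (2 + v)) = √(2 + 3*v))
8884 + X(c(3, 4)) = 8884 + √(2 + 3*4) = 8884 + √(2 + 12) = 8884 + √14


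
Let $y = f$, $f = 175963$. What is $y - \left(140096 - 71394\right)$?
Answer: $107261$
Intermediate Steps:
$y = 175963$
$y - \left(140096 - 71394\right) = 175963 - \left(140096 - 71394\right) = 175963 - 68702 = 107261$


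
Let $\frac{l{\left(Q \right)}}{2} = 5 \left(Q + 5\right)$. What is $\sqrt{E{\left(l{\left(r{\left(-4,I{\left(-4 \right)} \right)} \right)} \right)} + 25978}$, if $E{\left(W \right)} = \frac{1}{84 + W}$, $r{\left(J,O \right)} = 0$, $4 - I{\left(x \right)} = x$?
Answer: $\frac{\sqrt{466461102}}{134} \approx 161.18$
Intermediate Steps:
$I{\left(x \right)} = 4 - x$
$l{\left(Q \right)} = 50 + 10 Q$ ($l{\left(Q \right)} = 2 \cdot 5 \left(Q + 5\right) = 2 \cdot 5 \left(5 + Q\right) = 2 \left(25 + 5 Q\right) = 50 + 10 Q$)
$\sqrt{E{\left(l{\left(r{\left(-4,I{\left(-4 \right)} \right)} \right)} \right)} + 25978} = \sqrt{\frac{1}{84 + \left(50 + 10 \cdot 0\right)} + 25978} = \sqrt{\frac{1}{84 + \left(50 + 0\right)} + 25978} = \sqrt{\frac{1}{84 + 50} + 25978} = \sqrt{\frac{1}{134} + 25978} = \sqrt{\frac{3481053}{134}} = \frac{\sqrt{466461102}}{134}$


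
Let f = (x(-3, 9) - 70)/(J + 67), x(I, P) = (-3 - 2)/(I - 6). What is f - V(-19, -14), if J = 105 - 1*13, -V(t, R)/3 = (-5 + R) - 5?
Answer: -103657/1431 ≈ -72.437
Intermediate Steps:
V(t, R) = 30 - 3*R (V(t, R) = -3*((-5 + R) - 5) = -3*(-10 + R) = 30 - 3*R)
x(I, P) = -5/(-6 + I)
J = 92 (J = 105 - 13 = 92)
f = -625/1431 (f = (-5/(-6 - 3) - 70)/(92 + 67) = (-5/(-9) - 70)/159 = (-5*(-⅑) - 70)*(1/159) = (5/9 - 70)*(1/159) = -625/9*1/159 = -625/1431 ≈ -0.43676)
f - V(-19, -14) = -625/1431 - (30 - 3*(-14)) = -625/1431 - (30 + 42) = -625/1431 - 1*72 = -625/1431 - 72 = -103657/1431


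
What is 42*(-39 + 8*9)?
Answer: 1386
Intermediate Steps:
42*(-39 + 8*9) = 42*(-39 + 72) = 42*33 = 1386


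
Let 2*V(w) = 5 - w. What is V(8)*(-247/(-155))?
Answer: -741/310 ≈ -2.3903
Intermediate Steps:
V(w) = 5/2 - w/2 (V(w) = (5 - w)/2 = 5/2 - w/2)
V(8)*(-247/(-155)) = (5/2 - ½*8)*(-247/(-155)) = (5/2 - 4)*(-247*(-1/155)) = -3/2*247/155 = -741/310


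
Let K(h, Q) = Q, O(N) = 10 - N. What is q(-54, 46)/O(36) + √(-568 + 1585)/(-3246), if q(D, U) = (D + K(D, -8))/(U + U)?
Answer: 31/1196 - √113/1082 ≈ 0.016095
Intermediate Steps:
q(D, U) = (-8 + D)/(2*U) (q(D, U) = (D - 8)/(U + U) = (-8 + D)/((2*U)) = (-8 + D)*(1/(2*U)) = (-8 + D)/(2*U))
q(-54, 46)/O(36) + √(-568 + 1585)/(-3246) = ((½)*(-8 - 54)/46)/(10 - 1*36) + √(-568 + 1585)/(-3246) = ((½)*(1/46)*(-62))/(10 - 36) + √1017*(-1/3246) = -31/46/(-26) + (3*√113)*(-1/3246) = -31/46*(-1/26) - √113/1082 = 31/1196 - √113/1082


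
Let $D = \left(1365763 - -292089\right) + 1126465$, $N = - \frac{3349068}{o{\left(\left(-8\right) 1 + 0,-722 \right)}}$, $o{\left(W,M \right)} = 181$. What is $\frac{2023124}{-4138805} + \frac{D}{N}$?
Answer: $- \frac{2092573446782917}{13861139383740} \approx -150.97$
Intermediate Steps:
$N = - \frac{3349068}{181} \approx -18503.0$
$D = 2784317$ ($D = \left(1365763 + 292089\right) + 1126465 = 1657852 + 1126465 = 2784317$)
$\frac{2023124}{-4138805} + \frac{D}{N} = \frac{2023124}{-4138805} + \frac{2784317}{- \frac{3349068}{181}} = 2023124 \left(- \frac{1}{4138805}\right) + 2784317 \left(- \frac{181}{3349068}\right) = - \frac{2023124}{4138805} - \frac{503961377}{3349068} = - \frac{2092573446782917}{13861139383740}$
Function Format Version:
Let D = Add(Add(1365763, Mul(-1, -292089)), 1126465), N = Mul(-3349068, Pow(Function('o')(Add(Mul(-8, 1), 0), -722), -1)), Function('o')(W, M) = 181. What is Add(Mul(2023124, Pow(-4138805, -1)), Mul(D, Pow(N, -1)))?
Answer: Rational(-2092573446782917, 13861139383740) ≈ -150.97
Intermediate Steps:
N = Rational(-3349068, 181) (N = Mul(-3349068, Pow(181, -1)) = Mul(-3349068, Rational(1, 181)) = Rational(-3349068, 181) ≈ -18503.)
D = 2784317 (D = Add(Add(1365763, 292089), 1126465) = Add(1657852, 1126465) = 2784317)
Add(Mul(2023124, Pow(-4138805, -1)), Mul(D, Pow(N, -1))) = Add(Mul(2023124, Pow(-4138805, -1)), Mul(2784317, Pow(Rational(-3349068, 181), -1))) = Add(Mul(2023124, Rational(-1, 4138805)), Mul(2784317, Rational(-181, 3349068))) = Add(Rational(-2023124, 4138805), Rational(-503961377, 3349068)) = Rational(-2092573446782917, 13861139383740)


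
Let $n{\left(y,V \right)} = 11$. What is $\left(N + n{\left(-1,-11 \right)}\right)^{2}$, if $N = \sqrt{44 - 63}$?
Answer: $\left(11 + i \sqrt{19}\right)^{2} \approx 102.0 + 95.896 i$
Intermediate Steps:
$N = i \sqrt{19}$ ($N = \sqrt{44 - 63} = \sqrt{-19} = i \sqrt{19} \approx 4.3589 i$)
$\left(N + n{\left(-1,-11 \right)}\right)^{2} = \left(i \sqrt{19} + 11\right)^{2} = \left(11 + i \sqrt{19}\right)^{2}$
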